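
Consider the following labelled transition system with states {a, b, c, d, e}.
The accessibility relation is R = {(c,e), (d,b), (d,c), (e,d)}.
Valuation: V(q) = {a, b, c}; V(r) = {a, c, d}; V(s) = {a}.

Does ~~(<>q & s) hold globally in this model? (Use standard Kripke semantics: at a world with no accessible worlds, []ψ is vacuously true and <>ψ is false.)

Let φ = ~~(<>q & s). Evaluate φ at each world:
  a (successors ∅): φ is false.
  b (successors ∅): φ is false.
  c (successors {e}): φ is false.
  d (successors {b, c}): φ is false.
  e (successors {d}): φ is false.
Detail at a (counterexample):
  At a: ~(<>q & s) is true, so ~~(<>q & s) is false.
    At a: <>q & s is false, so ~(<>q & s) is true.
      At a: <>q is false, s is true, so <>q & s is false.

No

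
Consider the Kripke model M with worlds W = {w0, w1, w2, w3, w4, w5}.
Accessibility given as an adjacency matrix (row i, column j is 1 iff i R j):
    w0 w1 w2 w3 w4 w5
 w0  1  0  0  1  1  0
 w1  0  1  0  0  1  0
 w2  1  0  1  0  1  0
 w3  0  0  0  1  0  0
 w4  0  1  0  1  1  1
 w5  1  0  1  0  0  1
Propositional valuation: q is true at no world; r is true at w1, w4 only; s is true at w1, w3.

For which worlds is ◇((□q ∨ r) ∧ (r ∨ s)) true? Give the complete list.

Let φ = ◇((□q ∨ r) ∧ (r ∨ s)). Evaluate φ at each world:
  w0 (successors {w0, w3, w4}): φ is true.
  w1 (successors {w1, w4}): φ is true.
  w2 (successors {w0, w2, w4}): φ is true.
  w3 (successors {w3}): φ is false.
  w4 (successors {w1, w3, w4, w5}): φ is true.
  w5 (successors {w0, w2, w5}): φ is false.
For instance, at w5:
  At w5: ◇((□q ∨ r) ∧ (r ∨ s)) requires (□q ∨ r) ∧ (r ∨ s) at some successor in {w0, w2, w5}.
    At w0: (□q ∨ r) ∧ (r ∨ s) is false.
    At w2: (□q ∨ r) ∧ (r ∨ s) is false.
    At w5: (□q ∨ r) ∧ (r ∨ s) is false.
  So ◇((□q ∨ r) ∧ (r ∨ s)) is false at w5.
Satisfying worlds: {w0, w1, w2, w4}

w0, w1, w2, w4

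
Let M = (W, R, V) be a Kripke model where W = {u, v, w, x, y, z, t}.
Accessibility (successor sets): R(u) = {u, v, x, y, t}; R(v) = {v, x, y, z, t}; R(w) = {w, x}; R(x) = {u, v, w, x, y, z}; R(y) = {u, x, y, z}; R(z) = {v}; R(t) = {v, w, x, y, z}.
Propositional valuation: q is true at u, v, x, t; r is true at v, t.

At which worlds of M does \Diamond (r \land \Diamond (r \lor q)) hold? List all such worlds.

u, v, x, z, t

Recall that \Diamond ψ holds at a world iff ψ holds at some accessible world.
Let φ = \Diamond (r \land \Diamond (r \lor q)). Evaluate φ at each world:
  u (successors {u, v, x, y, t}): φ is true.
  v (successors {v, x, y, z, t}): φ is true.
  w (successors {w, x}): φ is false.
  x (successors {u, v, w, x, y, z}): φ is true.
  y (successors {u, x, y, z}): φ is false.
  z (successors {v}): φ is true.
  t (successors {v, w, x, y, z}): φ is true.
For instance, at y:
  At y: \Diamond (r \land \Diamond (r \lor q)) requires r \land \Diamond (r \lor q) at some successor in {u, x, y, z}.
    At u: r \land \Diamond (r \lor q) is false.
    At x: r \land \Diamond (r \lor q) is false.
    At y: r \land \Diamond (r \lor q) is false.
    At z: r \land \Diamond (r \lor q) is false.
  So \Diamond (r \land \Diamond (r \lor q)) is false at y.
Satisfying worlds: {u, v, x, z, t}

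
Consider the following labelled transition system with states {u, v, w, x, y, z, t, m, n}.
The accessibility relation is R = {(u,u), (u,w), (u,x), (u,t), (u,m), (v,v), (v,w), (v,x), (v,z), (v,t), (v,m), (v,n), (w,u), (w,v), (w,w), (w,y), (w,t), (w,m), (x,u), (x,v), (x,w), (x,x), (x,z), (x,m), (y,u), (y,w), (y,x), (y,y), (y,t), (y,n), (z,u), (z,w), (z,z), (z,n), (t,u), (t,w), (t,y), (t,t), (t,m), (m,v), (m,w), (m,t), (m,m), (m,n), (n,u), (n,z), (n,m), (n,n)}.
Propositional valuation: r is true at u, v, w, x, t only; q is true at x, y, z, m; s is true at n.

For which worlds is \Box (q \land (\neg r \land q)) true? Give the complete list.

Recall that \Box ψ holds at a world iff ψ holds at every accessible world, and \Diamond ψ holds iff ψ holds at some accessible world.
Let φ = \Box (q \land (\neg r \land q)). Evaluate φ at each world:
  u (successors {u, w, x, t, m}): φ is false.
  v (successors {v, w, x, z, t, m, n}): φ is false.
  w (successors {u, v, w, y, t, m}): φ is false.
  x (successors {u, v, w, x, z, m}): φ is false.
  y (successors {u, w, x, y, t, n}): φ is false.
  z (successors {u, w, z, n}): φ is false.
  t (successors {u, w, y, t, m}): φ is false.
  m (successors {v, w, t, m, n}): φ is false.
  n (successors {u, z, m, n}): φ is false.
For instance, at w:
  At w: \Box (q \land (\neg r \land q)) requires q \land (\neg r \land q) at every successor {u, v, w, y, t, m}.
    q \land (\neg r \land q) fails at u, so \Box (q \land (\neg r \land q)) is false at w.
Satisfying worlds: none.

none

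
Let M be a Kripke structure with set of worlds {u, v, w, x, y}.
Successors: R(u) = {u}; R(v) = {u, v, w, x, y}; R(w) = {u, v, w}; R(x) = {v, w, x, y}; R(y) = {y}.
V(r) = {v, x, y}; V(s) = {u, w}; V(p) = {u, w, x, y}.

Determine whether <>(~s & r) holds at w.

Yes

At w: <>(~s & r) requires ~s & r at some successor in {u, v, w}.
  ~s & r holds at v, so <>(~s & r) is true at w.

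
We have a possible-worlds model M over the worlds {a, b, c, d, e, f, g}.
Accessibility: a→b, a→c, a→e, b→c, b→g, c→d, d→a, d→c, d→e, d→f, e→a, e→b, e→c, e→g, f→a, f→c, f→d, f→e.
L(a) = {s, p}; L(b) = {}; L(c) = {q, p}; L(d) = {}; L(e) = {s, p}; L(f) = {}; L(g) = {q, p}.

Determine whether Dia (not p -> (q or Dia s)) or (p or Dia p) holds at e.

Recall that Dia ψ holds at a world iff ψ holds at some accessible world.
At e: Dia (not p -> (q or Dia s)) is true, p or Dia p is true, so Dia (not p -> (q or Dia s)) or (p or Dia p) is true.
  At e: Dia (not p -> (q or Dia s)) requires not p -> (q or Dia s) at some successor in {a, b, c, g}.
    not p -> (q or Dia s) holds at a, so Dia (not p -> (q or Dia s)) is true at e.
      At a: not p is false, q or Dia s is true, so not p -> (q or Dia s) is true.
  At e: p is true, Dia p is true, so p or Dia p is true.
    At e: Dia p requires p at some successor in {a, b, c, g}.
      p holds at a, so Dia p is true at e.

Yes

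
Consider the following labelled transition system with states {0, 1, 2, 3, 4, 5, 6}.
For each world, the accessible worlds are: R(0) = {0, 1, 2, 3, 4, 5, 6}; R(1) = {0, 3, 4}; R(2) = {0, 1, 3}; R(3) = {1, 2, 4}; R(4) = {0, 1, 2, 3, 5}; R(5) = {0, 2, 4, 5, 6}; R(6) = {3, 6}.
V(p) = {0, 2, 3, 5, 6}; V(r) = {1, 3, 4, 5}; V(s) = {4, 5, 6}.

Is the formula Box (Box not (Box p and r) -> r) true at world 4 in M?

No

At 4: Box (Box not (Box p and r) -> r) requires Box not (Box p and r) -> r at every successor {0, 1, 2, 3, 5}.
  Box not (Box p and r) -> r fails at 0, so Box (Box not (Box p and r) -> r) is false at 4.
    At 0: Box not (Box p and r) is true, r is false, so Box not (Box p and r) -> r is false.
      At 0: Box not (Box p and r) requires not (Box p and r) at every successor {0, 1, 2, 3, 4, 5, 6}.
        At 0: not (Box p and r) is true.
        At 1: not (Box p and r) is true.
        At 2: not (Box p and r) is true.
        At 3: not (Box p and r) is true.
        At 4: not (Box p and r) is true.
        At 5: not (Box p and r) is true.
        At 6: not (Box p and r) is true.
      So Box not (Box p and r) is true at 0.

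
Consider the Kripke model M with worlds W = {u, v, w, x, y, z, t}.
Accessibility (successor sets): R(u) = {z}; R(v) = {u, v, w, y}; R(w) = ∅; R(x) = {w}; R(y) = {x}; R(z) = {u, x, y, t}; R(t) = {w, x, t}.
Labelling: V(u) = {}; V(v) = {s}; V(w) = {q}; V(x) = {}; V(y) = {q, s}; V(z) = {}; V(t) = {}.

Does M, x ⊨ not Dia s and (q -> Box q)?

At x: not Dia s is true, q -> Box q is true, so not Dia s and (q -> Box q) is true.
  At x: Dia s is false, so not Dia s is true.
    At x: Dia s requires s at some successor in {w}.
      At w: s is false.
    So Dia s is false at x.
  At x: q is false, Box q is true, so q -> Box q is true.
    At x: Box q requires q at every successor {w}.
      At w: q is true.
    So Box q is true at x.

Yes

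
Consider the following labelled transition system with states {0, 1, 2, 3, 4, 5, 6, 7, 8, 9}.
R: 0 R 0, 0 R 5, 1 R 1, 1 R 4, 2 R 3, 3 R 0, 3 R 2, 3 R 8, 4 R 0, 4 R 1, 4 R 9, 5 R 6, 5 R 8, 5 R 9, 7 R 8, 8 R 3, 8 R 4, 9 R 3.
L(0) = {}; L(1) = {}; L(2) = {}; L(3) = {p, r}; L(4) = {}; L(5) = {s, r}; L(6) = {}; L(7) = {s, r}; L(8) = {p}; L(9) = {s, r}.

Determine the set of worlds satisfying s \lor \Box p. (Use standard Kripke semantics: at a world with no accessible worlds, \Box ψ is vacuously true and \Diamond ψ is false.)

2, 5, 6, 7, 9

Let φ = s \lor \Box p. Evaluate φ at each world:
  0 (successors {0, 5}): φ is false.
  1 (successors {1, 4}): φ is false.
  2 (successors {3}): φ is true.
  3 (successors {0, 2, 8}): φ is false.
  4 (successors {0, 1, 9}): φ is false.
  5 (successors {6, 8, 9}): φ is true.
  6 (successors ∅): φ is true.
  7 (successors {8}): φ is true.
  8 (successors {3, 4}): φ is false.
  9 (successors {3}): φ is true.
For instance, at 2:
  At 2: s is false, \Box p is true, so s \lor \Box p is true.
    At 2: \Box p requires p at every successor {3}.
      At 3: p is true.
    So \Box p is true at 2.
Satisfying worlds: {2, 5, 6, 7, 9}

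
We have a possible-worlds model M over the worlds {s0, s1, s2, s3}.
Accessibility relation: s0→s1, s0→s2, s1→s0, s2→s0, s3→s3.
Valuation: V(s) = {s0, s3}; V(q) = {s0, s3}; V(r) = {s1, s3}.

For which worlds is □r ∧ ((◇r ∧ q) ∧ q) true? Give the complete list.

s3

Let φ = □r ∧ ((◇r ∧ q) ∧ q). Evaluate φ at each world:
  s0 (successors {s1, s2}): φ is false.
  s1 (successors {s0}): φ is false.
  s2 (successors {s0}): φ is false.
  s3 (successors {s3}): φ is true.
For instance, at s0:
  At s0: □r is false, (◇r ∧ q) ∧ q is true, so □r ∧ ((◇r ∧ q) ∧ q) is false.
    At s0: □r requires r at every successor {s1, s2}.
      r fails at s2, so □r is false at s0.
    At s0: ◇r ∧ q is true, q is true, so (◇r ∧ q) ∧ q is true.
      At s0: ◇r is true, q is true, so ◇r ∧ q is true.
Satisfying worlds: {s3}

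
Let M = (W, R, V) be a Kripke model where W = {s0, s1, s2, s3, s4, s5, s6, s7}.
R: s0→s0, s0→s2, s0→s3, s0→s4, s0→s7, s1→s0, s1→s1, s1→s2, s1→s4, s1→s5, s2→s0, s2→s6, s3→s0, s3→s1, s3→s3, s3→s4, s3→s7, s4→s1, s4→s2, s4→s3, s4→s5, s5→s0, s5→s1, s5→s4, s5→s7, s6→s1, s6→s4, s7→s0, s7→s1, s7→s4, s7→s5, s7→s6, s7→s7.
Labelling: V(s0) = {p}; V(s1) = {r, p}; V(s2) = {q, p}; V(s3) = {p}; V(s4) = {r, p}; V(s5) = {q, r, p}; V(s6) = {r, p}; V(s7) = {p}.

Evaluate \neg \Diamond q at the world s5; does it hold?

Yes

At s5: \Diamond q is false, so \neg \Diamond q is true.
  At s5: \Diamond q requires q at some successor in {s0, s1, s4, s7}.
    At s0: q is false.
    At s1: q is false.
    At s4: q is false.
    At s7: q is false.
  So \Diamond q is false at s5.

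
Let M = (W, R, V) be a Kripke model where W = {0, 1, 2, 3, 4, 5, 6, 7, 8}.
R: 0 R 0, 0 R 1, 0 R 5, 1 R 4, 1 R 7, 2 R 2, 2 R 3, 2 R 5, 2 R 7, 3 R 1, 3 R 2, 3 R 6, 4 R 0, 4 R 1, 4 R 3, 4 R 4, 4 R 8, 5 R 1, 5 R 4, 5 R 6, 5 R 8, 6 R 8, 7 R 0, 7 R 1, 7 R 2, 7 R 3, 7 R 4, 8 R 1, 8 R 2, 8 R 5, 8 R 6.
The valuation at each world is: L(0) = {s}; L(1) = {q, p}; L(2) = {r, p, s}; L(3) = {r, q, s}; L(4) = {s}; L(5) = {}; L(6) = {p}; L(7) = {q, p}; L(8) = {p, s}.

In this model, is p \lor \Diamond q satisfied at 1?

Yes

At 1: p is true, \Diamond q is true, so p \lor \Diamond q is true.
  At 1: \Diamond q requires q at some successor in {4, 7}.
    q holds at 7, so \Diamond q is true at 1.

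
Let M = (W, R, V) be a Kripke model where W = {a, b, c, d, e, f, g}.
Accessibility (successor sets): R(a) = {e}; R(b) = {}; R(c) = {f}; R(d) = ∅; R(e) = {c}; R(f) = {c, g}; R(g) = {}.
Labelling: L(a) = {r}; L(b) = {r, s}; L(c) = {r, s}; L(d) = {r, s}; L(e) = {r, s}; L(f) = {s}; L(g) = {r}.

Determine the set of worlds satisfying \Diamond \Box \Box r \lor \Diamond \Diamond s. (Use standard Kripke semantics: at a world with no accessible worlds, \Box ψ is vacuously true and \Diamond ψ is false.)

Let φ = \Diamond \Box \Box r \lor \Diamond \Diamond s. Evaluate φ at each world:
  a (successors {e}): φ is true.
  b (successors ∅): φ is false.
  c (successors {f}): φ is true.
  d (successors ∅): φ is false.
  e (successors {c}): φ is true.
  f (successors {c, g}): φ is true.
  g (successors ∅): φ is false.
For instance, at f:
  At f: \Diamond \Box \Box r is true, \Diamond \Diamond s is true, so \Diamond \Box \Box r \lor \Diamond \Diamond s is true.
    At f: \Diamond \Box \Box r requires \Box \Box r at some successor in {c, g}.
      \Box \Box r holds at c, so \Diamond \Box \Box r is true at f.
    At f: \Diamond \Diamond s requires \Diamond s at some successor in {c, g}.
      \Diamond s holds at c, so \Diamond \Diamond s is true at f.
Satisfying worlds: {a, c, e, f}

a, c, e, f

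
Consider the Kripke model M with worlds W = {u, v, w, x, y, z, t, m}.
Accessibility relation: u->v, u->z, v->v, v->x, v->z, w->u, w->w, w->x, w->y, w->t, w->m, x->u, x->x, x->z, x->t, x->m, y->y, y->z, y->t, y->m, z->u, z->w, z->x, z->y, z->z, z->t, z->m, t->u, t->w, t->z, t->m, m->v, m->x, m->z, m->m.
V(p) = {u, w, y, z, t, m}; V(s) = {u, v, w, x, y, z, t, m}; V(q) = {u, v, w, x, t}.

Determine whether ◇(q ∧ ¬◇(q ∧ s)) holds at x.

At x: ◇(q ∧ ¬◇(q ∧ s)) requires q ∧ ¬◇(q ∧ s) at some successor in {u, x, z, t, m}.
  At u: q ∧ ¬◇(q ∧ s) is false.
  At x: q ∧ ¬◇(q ∧ s) is false.
  At z: q ∧ ¬◇(q ∧ s) is false.
  At t: q ∧ ¬◇(q ∧ s) is false.
  At m: q ∧ ¬◇(q ∧ s) is false.
So ◇(q ∧ ¬◇(q ∧ s)) is false at x.

No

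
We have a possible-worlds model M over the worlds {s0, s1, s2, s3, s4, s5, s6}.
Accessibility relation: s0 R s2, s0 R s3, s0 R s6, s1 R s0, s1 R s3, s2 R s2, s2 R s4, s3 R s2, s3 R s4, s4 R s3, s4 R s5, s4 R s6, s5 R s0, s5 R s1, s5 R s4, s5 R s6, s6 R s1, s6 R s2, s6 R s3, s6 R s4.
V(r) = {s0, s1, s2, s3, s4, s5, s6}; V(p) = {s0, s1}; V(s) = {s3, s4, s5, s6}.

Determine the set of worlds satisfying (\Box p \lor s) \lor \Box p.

s3, s4, s5, s6

Let φ = (\Box p \lor s) \lor \Box p. Evaluate φ at each world:
  s0 (successors {s2, s3, s6}): φ is false.
  s1 (successors {s0, s3}): φ is false.
  s2 (successors {s2, s4}): φ is false.
  s3 (successors {s2, s4}): φ is true.
  s4 (successors {s3, s5, s6}): φ is true.
  s5 (successors {s0, s1, s4, s6}): φ is true.
  s6 (successors {s1, s2, s3, s4}): φ is true.
For instance, at s6:
  At s6: \Box p \lor s is true, \Box p is false, so (\Box p \lor s) \lor \Box p is true.
    At s6: \Box p is false, s is true, so \Box p \lor s is true.
      At s6: \Box p requires p at every successor {s1, s2, s3, s4}.
        p fails at s2, so \Box p is false at s6.
    At s6: \Box p requires p at every successor {s1, s2, s3, s4}.
      p fails at s2, so \Box p is false at s6.
Satisfying worlds: {s3, s4, s5, s6}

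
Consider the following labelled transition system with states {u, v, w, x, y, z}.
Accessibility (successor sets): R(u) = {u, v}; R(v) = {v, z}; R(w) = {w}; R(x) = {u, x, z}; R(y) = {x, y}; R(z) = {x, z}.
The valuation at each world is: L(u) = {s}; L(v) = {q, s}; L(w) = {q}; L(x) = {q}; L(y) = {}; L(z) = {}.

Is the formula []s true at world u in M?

At u: []s requires s at every successor {u, v}.
  At u: s is true.
  At v: s is true.
So []s is true at u.

Yes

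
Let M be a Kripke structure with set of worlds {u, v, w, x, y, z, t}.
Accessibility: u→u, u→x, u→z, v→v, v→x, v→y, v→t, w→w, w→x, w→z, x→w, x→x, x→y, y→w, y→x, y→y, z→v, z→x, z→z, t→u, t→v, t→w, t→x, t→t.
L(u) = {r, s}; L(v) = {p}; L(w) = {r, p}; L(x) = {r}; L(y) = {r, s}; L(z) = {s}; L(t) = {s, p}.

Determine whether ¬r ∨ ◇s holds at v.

At v: ¬r is true, ◇s is true, so ¬r ∨ ◇s is true.
  At v: ◇s requires s at some successor in {v, x, y, t}.
    s holds at y, so ◇s is true at v.

Yes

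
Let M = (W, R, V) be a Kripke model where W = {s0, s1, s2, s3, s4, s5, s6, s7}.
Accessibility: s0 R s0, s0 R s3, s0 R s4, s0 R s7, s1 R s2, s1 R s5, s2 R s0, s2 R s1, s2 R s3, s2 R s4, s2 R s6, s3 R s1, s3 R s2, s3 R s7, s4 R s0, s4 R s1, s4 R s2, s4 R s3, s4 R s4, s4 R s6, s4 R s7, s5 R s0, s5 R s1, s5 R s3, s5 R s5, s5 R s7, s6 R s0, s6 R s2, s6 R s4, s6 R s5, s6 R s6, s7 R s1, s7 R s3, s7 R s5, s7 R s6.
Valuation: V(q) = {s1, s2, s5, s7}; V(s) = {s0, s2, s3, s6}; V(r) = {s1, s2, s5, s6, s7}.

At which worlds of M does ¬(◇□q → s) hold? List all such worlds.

s4, s5, s7

Let φ = ¬(◇□q → s). Evaluate φ at each world:
  s0 (successors {s0, s3, s4, s7}): φ is false.
  s1 (successors {s2, s5}): φ is false.
  s2 (successors {s0, s1, s3, s4, s6}): φ is false.
  s3 (successors {s1, s2, s7}): φ is false.
  s4 (successors {s0, s1, s2, s3, s4, s6, s7}): φ is true.
  s5 (successors {s0, s1, s3, s5, s7}): φ is true.
  s6 (successors {s0, s2, s4, s5, s6}): φ is false.
  s7 (successors {s1, s3, s5, s6}): φ is true.
For instance, at s2:
  At s2: ◇□q → s is true, so ¬(◇□q → s) is false.
    At s2: ◇□q is true, s is true, so ◇□q → s is true.
      At s2: ◇□q requires □q at some successor in {s0, s1, s3, s4, s6}.
        □q holds at s1, so ◇□q is true at s2.
Satisfying worlds: {s4, s5, s7}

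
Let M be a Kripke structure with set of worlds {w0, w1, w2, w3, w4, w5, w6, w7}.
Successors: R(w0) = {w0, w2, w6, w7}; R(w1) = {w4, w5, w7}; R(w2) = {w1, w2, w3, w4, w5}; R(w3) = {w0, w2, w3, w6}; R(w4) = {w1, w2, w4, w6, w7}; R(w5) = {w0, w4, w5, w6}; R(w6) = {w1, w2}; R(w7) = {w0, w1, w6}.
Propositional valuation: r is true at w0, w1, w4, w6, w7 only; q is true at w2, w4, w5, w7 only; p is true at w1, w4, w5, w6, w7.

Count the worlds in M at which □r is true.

Let φ = □r. Evaluate φ at each world:
  w0 (successors {w0, w2, w6, w7}): φ is false.
  w1 (successors {w4, w5, w7}): φ is false.
  w2 (successors {w1, w2, w3, w4, w5}): φ is false.
  w3 (successors {w0, w2, w3, w6}): φ is false.
  w4 (successors {w1, w2, w4, w6, w7}): φ is false.
  w5 (successors {w0, w4, w5, w6}): φ is false.
  w6 (successors {w1, w2}): φ is false.
  w7 (successors {w0, w1, w6}): φ is true.
For instance, at w1:
  At w1: □r requires r at every successor {w4, w5, w7}.
    r fails at w5, so □r is false at w1.
Satisfying worlds: {w7}

1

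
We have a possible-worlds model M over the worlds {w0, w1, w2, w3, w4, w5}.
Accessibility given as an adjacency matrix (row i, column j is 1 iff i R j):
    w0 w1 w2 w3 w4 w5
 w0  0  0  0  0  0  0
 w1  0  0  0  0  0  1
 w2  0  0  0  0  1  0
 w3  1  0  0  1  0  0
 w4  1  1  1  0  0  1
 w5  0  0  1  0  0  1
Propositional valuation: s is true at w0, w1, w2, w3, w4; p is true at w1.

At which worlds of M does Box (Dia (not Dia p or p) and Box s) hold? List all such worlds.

Recall that Box ψ holds at a world iff ψ holds at every accessible world, and Dia ψ holds iff ψ holds at some accessible world.
Let φ = Box (Dia (not Dia p or p) and Box s). Evaluate φ at each world:
  w0 (successors ∅): φ is true.
  w1 (successors {w5}): φ is false.
  w2 (successors {w4}): φ is false.
  w3 (successors {w0, w3}): φ is false.
  w4 (successors {w0, w1, w2, w5}): φ is false.
  w5 (successors {w2, w5}): φ is false.
For instance, at w4:
  At w4: Box (Dia (not Dia p or p) and Box s) requires Dia (not Dia p or p) and Box s at every successor {w0, w1, w2, w5}.
    Dia (not Dia p or p) and Box s fails at w0, so Box (Dia (not Dia p or p) and Box s) is false at w4.
      At w0: Dia (not Dia p or p) is false, Box s is true, so Dia (not Dia p or p) and Box s is false.
Satisfying worlds: {w0}

w0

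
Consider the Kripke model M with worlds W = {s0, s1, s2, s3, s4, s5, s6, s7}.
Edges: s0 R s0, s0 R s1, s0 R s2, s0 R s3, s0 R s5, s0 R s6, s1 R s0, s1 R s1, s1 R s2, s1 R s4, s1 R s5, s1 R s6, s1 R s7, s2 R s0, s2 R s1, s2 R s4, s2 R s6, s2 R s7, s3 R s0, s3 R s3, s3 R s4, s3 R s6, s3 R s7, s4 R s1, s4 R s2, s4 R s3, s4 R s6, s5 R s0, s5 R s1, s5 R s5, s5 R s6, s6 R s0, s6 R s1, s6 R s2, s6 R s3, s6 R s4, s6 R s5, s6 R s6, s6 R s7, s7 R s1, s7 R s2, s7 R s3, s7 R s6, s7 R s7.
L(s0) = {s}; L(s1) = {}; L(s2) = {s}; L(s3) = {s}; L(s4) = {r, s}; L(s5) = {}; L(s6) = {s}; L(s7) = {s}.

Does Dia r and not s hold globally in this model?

Let φ = Dia r and not s. Evaluate φ at each world:
  s0 (successors {s0, s1, s2, s3, s5, s6}): φ is false.
  s1 (successors {s0, s1, s2, s4, s5, s6, s7}): φ is true.
  s2 (successors {s0, s1, s4, s6, s7}): φ is false.
  s3 (successors {s0, s3, s4, s6, s7}): φ is false.
  s4 (successors {s1, s2, s3, s6}): φ is false.
  s5 (successors {s0, s1, s5, s6}): φ is false.
  s6 (successors {s0, s1, s2, s3, s4, s5, s6, s7}): φ is false.
  s7 (successors {s1, s2, s3, s6, s7}): φ is false.
Detail at s0 (counterexample):
  At s0: Dia r is false, not s is false, so Dia r and not s is false.
    At s0: Dia r requires r at some successor in {s0, s1, s2, s3, s5, s6}.
      At s0: r is false.
      At s1: r is false.
      At s2: r is false.
      At s3: r is false.
      At s5: r is false.
      At s6: r is false.
    So Dia r is false at s0.

No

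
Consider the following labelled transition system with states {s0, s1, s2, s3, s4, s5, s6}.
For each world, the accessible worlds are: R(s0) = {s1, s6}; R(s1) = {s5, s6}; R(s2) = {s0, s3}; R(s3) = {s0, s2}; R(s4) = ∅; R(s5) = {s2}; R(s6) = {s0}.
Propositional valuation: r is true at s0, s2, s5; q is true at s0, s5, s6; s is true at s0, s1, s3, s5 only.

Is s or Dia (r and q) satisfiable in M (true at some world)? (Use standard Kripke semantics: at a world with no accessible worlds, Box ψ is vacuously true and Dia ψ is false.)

Yes

Let φ = s or Dia (r and q). Evaluate φ at each world:
  s0 (successors {s1, s6}): φ is true.
  s1 (successors {s5, s6}): φ is true.
  s2 (successors {s0, s3}): φ is true.
  s3 (successors {s0, s2}): φ is true.
  s4 (successors ∅): φ is false.
  s5 (successors {s2}): φ is true.
  s6 (successors {s0}): φ is true.
Detail at s0 (witness):
  At s0: s is true, Dia (r and q) is false, so s or Dia (r and q) is true.
    At s0: Dia (r and q) requires r and q at some successor in {s1, s6}.
      At s1: r and q is false.
      At s6: r and q is false.
    So Dia (r and q) is false at s0.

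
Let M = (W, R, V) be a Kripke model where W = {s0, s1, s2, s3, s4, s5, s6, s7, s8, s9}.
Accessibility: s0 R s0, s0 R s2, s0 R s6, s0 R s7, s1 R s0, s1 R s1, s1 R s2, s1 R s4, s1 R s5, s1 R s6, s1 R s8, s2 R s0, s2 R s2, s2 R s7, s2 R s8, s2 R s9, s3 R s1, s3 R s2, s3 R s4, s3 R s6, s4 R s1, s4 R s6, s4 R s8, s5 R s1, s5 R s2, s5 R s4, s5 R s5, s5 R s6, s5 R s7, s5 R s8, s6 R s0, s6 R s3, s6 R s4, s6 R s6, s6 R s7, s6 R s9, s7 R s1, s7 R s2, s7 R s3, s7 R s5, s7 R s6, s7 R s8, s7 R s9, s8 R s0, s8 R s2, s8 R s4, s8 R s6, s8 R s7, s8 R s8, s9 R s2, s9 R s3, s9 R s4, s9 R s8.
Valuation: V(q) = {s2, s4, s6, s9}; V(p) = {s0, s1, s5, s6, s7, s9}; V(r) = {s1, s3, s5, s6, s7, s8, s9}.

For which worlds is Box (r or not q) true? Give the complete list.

s4

Let φ = Box (r or not q). Evaluate φ at each world:
  s0 (successors {s0, s2, s6, s7}): φ is false.
  s1 (successors {s0, s1, s2, s4, s5, s6, s8}): φ is false.
  s2 (successors {s0, s2, s7, s8, s9}): φ is false.
  s3 (successors {s1, s2, s4, s6}): φ is false.
  s4 (successors {s1, s6, s8}): φ is true.
  s5 (successors {s1, s2, s4, s5, s6, s7, s8}): φ is false.
  s6 (successors {s0, s3, s4, s6, s7, s9}): φ is false.
  s7 (successors {s1, s2, s3, s5, s6, s8, s9}): φ is false.
  s8 (successors {s0, s2, s4, s6, s7, s8}): φ is false.
  s9 (successors {s2, s3, s4, s8}): φ is false.
For instance, at s5:
  At s5: Box (r or not q) requires r or not q at every successor {s1, s2, s4, s5, s6, s7, s8}.
    r or not q fails at s2, so Box (r or not q) is false at s5.
Satisfying worlds: {s4}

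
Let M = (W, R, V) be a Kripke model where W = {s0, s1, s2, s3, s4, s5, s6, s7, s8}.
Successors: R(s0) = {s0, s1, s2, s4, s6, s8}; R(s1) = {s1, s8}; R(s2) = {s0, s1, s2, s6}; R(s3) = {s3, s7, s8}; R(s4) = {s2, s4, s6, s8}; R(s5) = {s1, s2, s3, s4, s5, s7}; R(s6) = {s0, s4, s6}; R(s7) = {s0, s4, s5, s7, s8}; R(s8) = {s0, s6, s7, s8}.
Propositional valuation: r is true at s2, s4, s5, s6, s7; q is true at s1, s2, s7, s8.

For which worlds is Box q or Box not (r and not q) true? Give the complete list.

Let φ = Box q or Box not (r and not q). Evaluate φ at each world:
  s0 (successors {s0, s1, s2, s4, s6, s8}): φ is false.
  s1 (successors {s1, s8}): φ is true.
  s2 (successors {s0, s1, s2, s6}): φ is false.
  s3 (successors {s3, s7, s8}): φ is true.
  s4 (successors {s2, s4, s6, s8}): φ is false.
  s5 (successors {s1, s2, s3, s4, s5, s7}): φ is false.
  s6 (successors {s0, s4, s6}): φ is false.
  s7 (successors {s0, s4, s5, s7, s8}): φ is false.
  s8 (successors {s0, s6, s7, s8}): φ is false.
For instance, at s6:
  At s6: Box q is false, Box not (r and not q) is false, so Box q or Box not (r and not q) is false.
    At s6: Box q requires q at every successor {s0, s4, s6}.
      q fails at s0, so Box q is false at s6.
    At s6: Box not (r and not q) requires not (r and not q) at every successor {s0, s4, s6}.
      not (r and not q) fails at s4, so Box not (r and not q) is false at s6.
Satisfying worlds: {s1, s3}

s1, s3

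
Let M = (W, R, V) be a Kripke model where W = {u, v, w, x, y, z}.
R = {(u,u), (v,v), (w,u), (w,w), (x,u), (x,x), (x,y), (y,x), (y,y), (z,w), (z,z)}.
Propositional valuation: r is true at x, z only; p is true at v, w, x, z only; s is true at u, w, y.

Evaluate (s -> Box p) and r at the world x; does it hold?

At x: s -> Box p is true, r is true, so (s -> Box p) and r is true.
  At x: s is false, Box p is false, so s -> Box p is true.
    At x: Box p requires p at every successor {u, x, y}.
      p fails at u, so Box p is false at x.

Yes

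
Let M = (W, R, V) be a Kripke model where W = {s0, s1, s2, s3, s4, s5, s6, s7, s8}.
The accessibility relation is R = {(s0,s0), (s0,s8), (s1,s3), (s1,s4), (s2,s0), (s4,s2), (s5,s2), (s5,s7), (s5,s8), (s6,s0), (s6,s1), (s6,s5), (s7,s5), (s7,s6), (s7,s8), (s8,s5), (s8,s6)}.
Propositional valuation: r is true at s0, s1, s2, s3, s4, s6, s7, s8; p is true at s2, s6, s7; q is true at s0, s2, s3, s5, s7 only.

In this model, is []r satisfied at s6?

At s6: []r requires r at every successor {s0, s1, s5}.
  r fails at s5, so []r is false at s6.

No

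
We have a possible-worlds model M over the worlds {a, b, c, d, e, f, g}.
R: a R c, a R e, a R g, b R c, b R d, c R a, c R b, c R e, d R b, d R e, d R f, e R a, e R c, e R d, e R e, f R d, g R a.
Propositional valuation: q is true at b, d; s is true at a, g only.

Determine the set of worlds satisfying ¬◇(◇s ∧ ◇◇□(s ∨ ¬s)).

f

Let φ = ¬◇(◇s ∧ ◇◇□(s ∨ ¬s)). Evaluate φ at each world:
  a (successors {c, e, g}): φ is false.
  b (successors {c, d}): φ is false.
  c (successors {a, b, e}): φ is false.
  d (successors {b, e, f}): φ is false.
  e (successors {a, c, d, e}): φ is false.
  f (successors {d}): φ is true.
  g (successors {a}): φ is false.
For instance, at g:
  At g: ◇(◇s ∧ ◇◇□(s ∨ ¬s)) is true, so ¬◇(◇s ∧ ◇◇□(s ∨ ¬s)) is false.
    At g: ◇(◇s ∧ ◇◇□(s ∨ ¬s)) requires ◇s ∧ ◇◇□(s ∨ ¬s) at some successor in {a}.
      ◇s ∧ ◇◇□(s ∨ ¬s) holds at a, so ◇(◇s ∧ ◇◇□(s ∨ ¬s)) is true at g.
Satisfying worlds: {f}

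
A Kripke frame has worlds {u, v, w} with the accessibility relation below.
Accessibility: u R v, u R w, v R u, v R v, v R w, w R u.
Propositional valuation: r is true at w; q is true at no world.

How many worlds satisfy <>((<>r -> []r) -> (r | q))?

Let φ = <>((<>r -> []r) -> (r | q)). Evaluate φ at each world:
  u (successors {v, w}): φ is true.
  v (successors {u, v, w}): φ is true.
  w (successors {u}): φ is true.
For instance, at u:
  At u: <>((<>r -> []r) -> (r | q)) requires (<>r -> []r) -> (r | q) at some successor in {v, w}.
    (<>r -> []r) -> (r | q) holds at v, so <>((<>r -> []r) -> (r | q)) is true at u.
      At v: <>r -> []r is false, r | q is false, so (<>r -> []r) -> (r | q) is true.
Satisfying worlds: {u, v, w}

3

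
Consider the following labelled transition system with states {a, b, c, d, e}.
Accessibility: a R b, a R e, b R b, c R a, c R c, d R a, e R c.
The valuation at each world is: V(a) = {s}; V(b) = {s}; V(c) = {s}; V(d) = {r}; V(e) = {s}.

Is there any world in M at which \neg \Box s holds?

No

Let φ = \neg \Box s. Evaluate φ at each world:
  a (successors {b, e}): φ is false.
  b (successors {b}): φ is false.
  c (successors {a, c}): φ is false.
  d (successors {a}): φ is false.
  e (successors {c}): φ is false.
For instance, at c:
  At c: \Box s is true, so \neg \Box s is false.
    At c: \Box s requires s at every successor {a, c}.
      At a: s is true.
      At c: s is true.
    So \Box s is true at c.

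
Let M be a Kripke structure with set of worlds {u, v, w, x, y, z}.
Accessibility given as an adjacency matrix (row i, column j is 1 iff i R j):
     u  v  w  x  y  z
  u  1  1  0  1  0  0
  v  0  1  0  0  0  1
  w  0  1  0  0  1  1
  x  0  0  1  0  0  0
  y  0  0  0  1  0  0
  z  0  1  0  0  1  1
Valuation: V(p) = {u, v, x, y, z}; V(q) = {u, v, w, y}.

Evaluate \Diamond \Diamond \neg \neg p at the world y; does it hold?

No

At y: \Diamond \Diamond \neg \neg p requires \Diamond \neg \neg p at some successor in {x}.
  At x: \Diamond \neg \neg p is false.
So \Diamond \Diamond \neg \neg p is false at y.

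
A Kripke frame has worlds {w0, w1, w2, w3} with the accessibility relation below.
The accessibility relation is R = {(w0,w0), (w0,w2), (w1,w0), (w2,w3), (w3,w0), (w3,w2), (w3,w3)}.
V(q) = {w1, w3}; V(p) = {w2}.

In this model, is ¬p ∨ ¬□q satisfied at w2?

No

At w2: ¬p is false, ¬□q is false, so ¬p ∨ ¬□q is false.
  At w2: □q is true, so ¬□q is false.
    At w2: □q requires q at every successor {w3}.
      At w3: q is true.
    So □q is true at w2.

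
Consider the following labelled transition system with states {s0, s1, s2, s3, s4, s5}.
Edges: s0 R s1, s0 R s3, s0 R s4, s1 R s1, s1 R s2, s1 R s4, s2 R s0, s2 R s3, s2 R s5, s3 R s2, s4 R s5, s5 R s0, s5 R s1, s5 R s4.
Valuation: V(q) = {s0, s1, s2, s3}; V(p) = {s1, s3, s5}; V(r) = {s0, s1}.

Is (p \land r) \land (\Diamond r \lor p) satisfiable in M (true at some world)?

Let φ = (p \land r) \land (\Diamond r \lor p). Evaluate φ at each world:
  s0 (successors {s1, s3, s4}): φ is false.
  s1 (successors {s1, s2, s4}): φ is true.
  s2 (successors {s0, s3, s5}): φ is false.
  s3 (successors {s2}): φ is false.
  s4 (successors {s5}): φ is false.
  s5 (successors {s0, s1, s4}): φ is false.
Detail at s1 (witness):
  At s1: p \land r is true, \Diamond r \lor p is true, so (p \land r) \land (\Diamond r \lor p) is true.
    At s1: \Diamond r is true, p is true, so \Diamond r \lor p is true.
      At s1: \Diamond r requires r at some successor in {s1, s2, s4}.
        r holds at s1, so \Diamond r is true at s1.

Yes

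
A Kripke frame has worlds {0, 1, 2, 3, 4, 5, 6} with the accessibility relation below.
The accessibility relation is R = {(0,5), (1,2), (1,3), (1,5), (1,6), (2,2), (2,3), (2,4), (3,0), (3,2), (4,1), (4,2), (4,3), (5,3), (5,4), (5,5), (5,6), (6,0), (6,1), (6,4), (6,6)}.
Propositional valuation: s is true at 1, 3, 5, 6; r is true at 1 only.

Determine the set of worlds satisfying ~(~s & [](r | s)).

1, 2, 3, 4, 5, 6

Let φ = ~(~s & [](r | s)). Evaluate φ at each world:
  0 (successors {5}): φ is false.
  1 (successors {2, 3, 5, 6}): φ is true.
  2 (successors {2, 3, 4}): φ is true.
  3 (successors {0, 2}): φ is true.
  4 (successors {1, 2, 3}): φ is true.
  5 (successors {3, 4, 5, 6}): φ is true.
  6 (successors {0, 1, 4, 6}): φ is true.
For instance, at 0:
  At 0: ~s & [](r | s) is true, so ~(~s & [](r | s)) is false.
    At 0: ~s is true, [](r | s) is true, so ~s & [](r | s) is true.
      At 0: [](r | s) requires r | s at every successor {5}.
        At 5: r | s is true.
      So [](r | s) is true at 0.
Satisfying worlds: {1, 2, 3, 4, 5, 6}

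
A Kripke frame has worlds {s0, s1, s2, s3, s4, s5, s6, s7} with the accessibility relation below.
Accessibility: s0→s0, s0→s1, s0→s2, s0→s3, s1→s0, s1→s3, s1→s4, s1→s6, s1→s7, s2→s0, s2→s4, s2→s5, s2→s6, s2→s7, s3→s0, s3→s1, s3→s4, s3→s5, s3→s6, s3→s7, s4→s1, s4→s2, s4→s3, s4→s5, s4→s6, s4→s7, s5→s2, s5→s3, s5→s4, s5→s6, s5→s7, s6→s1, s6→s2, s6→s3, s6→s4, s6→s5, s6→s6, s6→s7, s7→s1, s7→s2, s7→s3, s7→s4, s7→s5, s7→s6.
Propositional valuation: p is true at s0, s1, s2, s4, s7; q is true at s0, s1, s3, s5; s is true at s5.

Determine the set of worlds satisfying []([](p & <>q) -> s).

Let φ = []([](p & <>q) -> s). Evaluate φ at each world:
  s0 (successors {s0, s1, s2, s3}): φ is true.
  s1 (successors {s0, s3, s4, s6, s7}): φ is true.
  s2 (successors {s0, s4, s5, s6, s7}): φ is true.
  s3 (successors {s0, s1, s4, s5, s6, s7}): φ is true.
  s4 (successors {s1, s2, s3, s5, s6, s7}): φ is true.
  s5 (successors {s2, s3, s4, s6, s7}): φ is true.
  s6 (successors {s1, s2, s3, s4, s5, s6, s7}): φ is true.
  s7 (successors {s1, s2, s3, s4, s5, s6}): φ is true.
For instance, at s6:
  At s6: []([](p & <>q) -> s) requires [](p & <>q) -> s at every successor {s1, s2, s3, s4, s5, s6, s7}.
    At s1: [](p & <>q) -> s is true.
    At s2: [](p & <>q) -> s is true.
    At s3: [](p & <>q) -> s is true.
    At s4: [](p & <>q) -> s is true.
    At s5: [](p & <>q) -> s is true.
    At s6: [](p & <>q) -> s is true.
    At s7: [](p & <>q) -> s is true.
  So []([](p & <>q) -> s) is true at s6.
Satisfying worlds: {s0, s1, s2, s3, s4, s5, s6, s7}

s0, s1, s2, s3, s4, s5, s6, s7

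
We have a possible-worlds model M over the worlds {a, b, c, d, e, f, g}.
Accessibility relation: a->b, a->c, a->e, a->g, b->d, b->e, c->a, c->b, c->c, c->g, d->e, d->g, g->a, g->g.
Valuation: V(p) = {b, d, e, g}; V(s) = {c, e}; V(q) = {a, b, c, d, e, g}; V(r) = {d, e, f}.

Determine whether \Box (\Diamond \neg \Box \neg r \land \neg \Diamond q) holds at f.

Yes

At f: no accessible worlds, so \Box (\Diamond \neg \Box \neg r \land \neg \Diamond q) holds vacuously.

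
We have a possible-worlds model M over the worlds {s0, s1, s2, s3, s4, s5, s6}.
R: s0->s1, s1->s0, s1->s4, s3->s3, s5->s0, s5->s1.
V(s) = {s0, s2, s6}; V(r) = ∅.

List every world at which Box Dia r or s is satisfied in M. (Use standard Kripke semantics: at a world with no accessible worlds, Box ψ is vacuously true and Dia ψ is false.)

s0, s2, s4, s6

Recall that Box ψ holds at a world iff ψ holds at every accessible world, and Dia ψ holds iff ψ holds at some accessible world.
Let φ = Box Dia r or s. Evaluate φ at each world:
  s0 (successors {s1}): φ is true.
  s1 (successors {s0, s4}): φ is false.
  s2 (successors ∅): φ is true.
  s3 (successors {s3}): φ is false.
  s4 (successors ∅): φ is true.
  s5 (successors {s0, s1}): φ is false.
  s6 (successors ∅): φ is true.
For instance, at s1:
  At s1: Box Dia r is false, s is false, so Box Dia r or s is false.
    At s1: Box Dia r requires Dia r at every successor {s0, s4}.
      Dia r fails at s0, so Box Dia r is false at s1.
Satisfying worlds: {s0, s2, s4, s6}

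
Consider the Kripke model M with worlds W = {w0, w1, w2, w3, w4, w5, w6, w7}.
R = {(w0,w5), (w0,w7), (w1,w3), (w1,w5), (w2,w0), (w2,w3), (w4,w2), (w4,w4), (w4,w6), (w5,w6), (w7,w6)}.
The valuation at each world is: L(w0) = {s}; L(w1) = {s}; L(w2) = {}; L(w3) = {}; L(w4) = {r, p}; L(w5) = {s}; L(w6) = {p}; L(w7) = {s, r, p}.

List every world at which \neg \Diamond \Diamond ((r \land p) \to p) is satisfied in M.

Recall that \Diamond ψ holds at a world iff ψ holds at some accessible world.
Let φ = \neg \Diamond \Diamond ((r \land p) \to p). Evaluate φ at each world:
  w0 (successors {w5, w7}): φ is false.
  w1 (successors {w3, w5}): φ is false.
  w2 (successors {w0, w3}): φ is false.
  w3 (successors ∅): φ is true.
  w4 (successors {w2, w4, w6}): φ is false.
  w5 (successors {w6}): φ is true.
  w6 (successors ∅): φ is true.
  w7 (successors {w6}): φ is true.
For instance, at w7:
  At w7: \Diamond \Diamond ((r \land p) \to p) is false, so \neg \Diamond \Diamond ((r \land p) \to p) is true.
    At w7: \Diamond \Diamond ((r \land p) \to p) requires \Diamond ((r \land p) \to p) at some successor in {w6}.
      At w6: \Diamond ((r \land p) \to p) is false.
    So \Diamond \Diamond ((r \land p) \to p) is false at w7.
Satisfying worlds: {w3, w5, w6, w7}

w3, w5, w6, w7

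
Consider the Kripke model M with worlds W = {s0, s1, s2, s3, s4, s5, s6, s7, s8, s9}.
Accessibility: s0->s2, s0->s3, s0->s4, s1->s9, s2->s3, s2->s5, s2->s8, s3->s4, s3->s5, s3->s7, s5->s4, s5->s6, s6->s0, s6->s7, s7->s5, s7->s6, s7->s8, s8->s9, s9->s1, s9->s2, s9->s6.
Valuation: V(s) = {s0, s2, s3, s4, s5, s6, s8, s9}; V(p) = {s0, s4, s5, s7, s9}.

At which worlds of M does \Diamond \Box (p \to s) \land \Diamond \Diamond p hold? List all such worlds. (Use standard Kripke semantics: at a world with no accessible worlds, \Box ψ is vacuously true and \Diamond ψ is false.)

s0, s2, s3, s5, s6, s7, s9

Let φ = \Diamond \Box (p \to s) \land \Diamond \Diamond p. Evaluate φ at each world:
  s0 (successors {s2, s3, s4}): φ is true.
  s1 (successors {s9}): φ is false.
  s2 (successors {s3, s5, s8}): φ is true.
  s3 (successors {s4, s5, s7}): φ is true.
  s4 (successors ∅): φ is false.
  s5 (successors {s4, s6}): φ is true.
  s6 (successors {s0, s7}): φ is true.
  s7 (successors {s5, s6, s8}): φ is true.
  s8 (successors {s9}): φ is false.
  s9 (successors {s1, s2, s6}): φ is true.
For instance, at s5:
  At s5: \Diamond \Box (p \to s) is true, \Diamond \Diamond p is true, so \Diamond \Box (p \to s) \land \Diamond \Diamond p is true.
    At s5: \Diamond \Box (p \to s) requires \Box (p \to s) at some successor in {s4, s6}.
      \Box (p \to s) holds at s4, so \Diamond \Box (p \to s) is true at s5.
    At s5: \Diamond \Diamond p requires \Diamond p at some successor in {s4, s6}.
      \Diamond p holds at s6, so \Diamond \Diamond p is true at s5.
Satisfying worlds: {s0, s2, s3, s5, s6, s7, s9}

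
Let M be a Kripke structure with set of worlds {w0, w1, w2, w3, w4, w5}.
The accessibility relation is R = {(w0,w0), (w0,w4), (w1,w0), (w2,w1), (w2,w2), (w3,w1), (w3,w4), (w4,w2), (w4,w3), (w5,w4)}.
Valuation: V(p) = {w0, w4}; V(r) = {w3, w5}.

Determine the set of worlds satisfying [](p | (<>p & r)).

w0, w1, w5

Let φ = [](p | (<>p & r)). Evaluate φ at each world:
  w0 (successors {w0, w4}): φ is true.
  w1 (successors {w0}): φ is true.
  w2 (successors {w1, w2}): φ is false.
  w3 (successors {w1, w4}): φ is false.
  w4 (successors {w2, w3}): φ is false.
  w5 (successors {w4}): φ is true.
For instance, at w4:
  At w4: [](p | (<>p & r)) requires p | (<>p & r) at every successor {w2, w3}.
    p | (<>p & r) fails at w2, so [](p | (<>p & r)) is false at w4.
      At w2: p is false, <>p & r is false, so p | (<>p & r) is false.
Satisfying worlds: {w0, w1, w5}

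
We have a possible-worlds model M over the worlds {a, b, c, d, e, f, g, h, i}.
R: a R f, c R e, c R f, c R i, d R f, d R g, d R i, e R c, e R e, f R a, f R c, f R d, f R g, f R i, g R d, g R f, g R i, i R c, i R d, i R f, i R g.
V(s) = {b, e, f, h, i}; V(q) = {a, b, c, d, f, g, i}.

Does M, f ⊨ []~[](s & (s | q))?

Recall that []ψ holds at a world iff ψ holds at every accessible world, and <>ψ holds iff ψ holds at some accessible world.
At f: []~[](s & (s | q)) requires ~[](s & (s | q)) at every successor {a, c, d, g, i}.
  ~[](s & (s | q)) fails at a, so []~[](s & (s | q)) is false at f.
    At a: [](s & (s | q)) is true, so ~[](s & (s | q)) is false.
      At a: [](s & (s | q)) requires s & (s | q) at every successor {f}.
        At f: s & (s | q) is true.
      So [](s & (s | q)) is true at a.

No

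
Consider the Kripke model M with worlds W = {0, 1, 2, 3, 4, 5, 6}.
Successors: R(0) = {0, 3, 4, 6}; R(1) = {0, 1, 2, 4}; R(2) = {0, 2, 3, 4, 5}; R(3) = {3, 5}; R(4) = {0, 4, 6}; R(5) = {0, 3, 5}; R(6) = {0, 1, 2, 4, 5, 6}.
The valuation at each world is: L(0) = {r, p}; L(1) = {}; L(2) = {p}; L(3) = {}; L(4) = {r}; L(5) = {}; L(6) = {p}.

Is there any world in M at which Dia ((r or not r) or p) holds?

Yes

Let φ = Dia ((r or not r) or p). Evaluate φ at each world:
  0 (successors {0, 3, 4, 6}): φ is true.
  1 (successors {0, 1, 2, 4}): φ is true.
  2 (successors {0, 2, 3, 4, 5}): φ is true.
  3 (successors {3, 5}): φ is true.
  4 (successors {0, 4, 6}): φ is true.
  5 (successors {0, 3, 5}): φ is true.
  6 (successors {0, 1, 2, 4, 5, 6}): φ is true.
Detail at 0 (witness):
  At 0: Dia ((r or not r) or p) requires (r or not r) or p at some successor in {0, 3, 4, 6}.
    (r or not r) or p holds at 0, so Dia ((r or not r) or p) is true at 0.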